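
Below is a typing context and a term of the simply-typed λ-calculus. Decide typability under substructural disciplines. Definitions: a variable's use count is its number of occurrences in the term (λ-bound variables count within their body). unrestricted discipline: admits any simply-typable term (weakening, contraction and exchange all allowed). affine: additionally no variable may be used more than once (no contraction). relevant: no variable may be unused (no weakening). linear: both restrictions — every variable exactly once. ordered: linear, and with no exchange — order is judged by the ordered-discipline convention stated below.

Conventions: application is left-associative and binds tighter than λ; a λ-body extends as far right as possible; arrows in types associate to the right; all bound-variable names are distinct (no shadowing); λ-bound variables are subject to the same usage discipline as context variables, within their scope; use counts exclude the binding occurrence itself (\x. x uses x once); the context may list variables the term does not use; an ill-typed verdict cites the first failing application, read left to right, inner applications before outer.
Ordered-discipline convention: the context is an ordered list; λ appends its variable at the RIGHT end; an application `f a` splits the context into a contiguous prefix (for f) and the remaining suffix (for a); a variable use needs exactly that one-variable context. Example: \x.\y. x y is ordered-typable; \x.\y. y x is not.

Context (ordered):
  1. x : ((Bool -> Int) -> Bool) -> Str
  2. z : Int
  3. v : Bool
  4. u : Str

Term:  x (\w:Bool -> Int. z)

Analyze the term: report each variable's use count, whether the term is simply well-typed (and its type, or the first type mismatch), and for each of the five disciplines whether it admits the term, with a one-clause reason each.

use counts: x: 1; z: 1; v: 0; u: 0; w (λ-bound): 0
order of uses: x, z
typing: ill-typed: an application expects (Bool -> Int) -> Bool but receives (Bool -> Int) -> Int
ordered ✗ (the type mismatch rejects it)
linear ✗ (not simply typable)
affine ✗ (fails simple typing)
relevant ✗ (a type mismatch blocks all five)
unrestricted ✗ (the type mismatch rejects it)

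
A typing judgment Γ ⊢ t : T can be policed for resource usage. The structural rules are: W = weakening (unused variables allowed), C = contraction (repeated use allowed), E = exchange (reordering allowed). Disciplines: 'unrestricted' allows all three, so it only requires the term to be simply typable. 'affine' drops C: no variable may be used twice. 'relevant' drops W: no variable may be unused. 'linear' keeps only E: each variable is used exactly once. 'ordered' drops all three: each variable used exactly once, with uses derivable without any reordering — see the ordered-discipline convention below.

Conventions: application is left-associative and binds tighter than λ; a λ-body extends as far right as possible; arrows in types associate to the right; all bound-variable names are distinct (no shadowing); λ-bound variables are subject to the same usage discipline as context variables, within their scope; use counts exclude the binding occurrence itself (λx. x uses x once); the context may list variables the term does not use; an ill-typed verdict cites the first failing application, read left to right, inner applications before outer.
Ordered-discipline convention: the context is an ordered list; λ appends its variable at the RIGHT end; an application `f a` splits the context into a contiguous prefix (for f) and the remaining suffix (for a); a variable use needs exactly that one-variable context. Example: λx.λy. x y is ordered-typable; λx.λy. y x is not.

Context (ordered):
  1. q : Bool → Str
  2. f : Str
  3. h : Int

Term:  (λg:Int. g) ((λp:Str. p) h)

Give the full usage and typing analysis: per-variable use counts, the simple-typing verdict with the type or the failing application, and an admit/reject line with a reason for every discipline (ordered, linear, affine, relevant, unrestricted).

usage: q=0; f=0; h=1; g [bound]=1; p [bound]=1
uses in reading order: g, p, h
typing: ill-typed: an argument Int mismatches the expected Str
ordered ✗ (fails simple typing)
linear ✗ (a type mismatch blocks all five)
affine ✗ (the type mismatch rejects it)
relevant ✗ (not simply typable)
unrestricted ✗ (fails simple typing)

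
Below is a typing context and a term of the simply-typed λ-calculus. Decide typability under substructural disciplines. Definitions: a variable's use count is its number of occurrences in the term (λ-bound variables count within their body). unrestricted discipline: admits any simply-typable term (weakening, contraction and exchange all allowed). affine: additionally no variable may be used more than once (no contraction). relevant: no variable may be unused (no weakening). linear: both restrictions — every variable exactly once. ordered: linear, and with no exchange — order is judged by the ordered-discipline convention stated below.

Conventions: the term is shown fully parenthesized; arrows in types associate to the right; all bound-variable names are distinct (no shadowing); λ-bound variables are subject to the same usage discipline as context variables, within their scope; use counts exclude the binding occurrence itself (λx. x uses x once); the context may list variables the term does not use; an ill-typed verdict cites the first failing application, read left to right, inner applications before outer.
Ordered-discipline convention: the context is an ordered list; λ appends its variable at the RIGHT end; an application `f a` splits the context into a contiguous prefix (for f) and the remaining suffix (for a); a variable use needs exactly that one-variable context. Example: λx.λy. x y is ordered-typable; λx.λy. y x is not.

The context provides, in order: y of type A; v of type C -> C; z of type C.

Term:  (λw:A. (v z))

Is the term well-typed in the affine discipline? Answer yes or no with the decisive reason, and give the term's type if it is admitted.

yes — y, v, z, w: no repeats, contraction unneeded; term : A -> C
variable uses: y: 0×; v: 1×; z: 1×; w (bound): 0×
use order (left to right): v, z
typing: ✓ — A -> C
per-discipline verdicts: ordered ✗ | linear ✗ | affine ✓ | relevant ✗ | unrestricted ✓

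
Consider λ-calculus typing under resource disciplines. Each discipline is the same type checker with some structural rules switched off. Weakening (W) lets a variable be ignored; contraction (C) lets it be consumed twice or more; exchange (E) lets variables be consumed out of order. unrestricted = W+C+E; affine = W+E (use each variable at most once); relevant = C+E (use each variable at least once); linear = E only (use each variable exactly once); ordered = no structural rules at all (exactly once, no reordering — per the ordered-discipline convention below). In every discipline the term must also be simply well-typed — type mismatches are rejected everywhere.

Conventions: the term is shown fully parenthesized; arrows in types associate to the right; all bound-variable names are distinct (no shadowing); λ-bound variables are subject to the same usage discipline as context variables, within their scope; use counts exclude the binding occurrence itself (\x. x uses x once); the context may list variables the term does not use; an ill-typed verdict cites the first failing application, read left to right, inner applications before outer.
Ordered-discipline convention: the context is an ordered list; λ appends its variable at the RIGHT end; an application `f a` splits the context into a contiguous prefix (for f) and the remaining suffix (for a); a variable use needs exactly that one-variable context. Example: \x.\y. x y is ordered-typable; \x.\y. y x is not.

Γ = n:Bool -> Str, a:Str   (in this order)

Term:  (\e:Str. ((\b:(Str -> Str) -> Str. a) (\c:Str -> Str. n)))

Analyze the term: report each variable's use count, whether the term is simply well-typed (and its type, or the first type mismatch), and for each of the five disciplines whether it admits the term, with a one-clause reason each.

use counts: n ×1; a ×1; e (λ-bound) ×0; b (λ-bound) ×0; c (λ-bound) ×0
order of uses: a, n
typing: ill-typed: an argument (Str -> Str) -> Bool -> Str mismatches the expected (Str -> Str) -> Str
ordered: ✗ — a type mismatch blocks all five
linear: ✗ — the type mismatch rejects it
affine: ✗ — not simply typable
relevant: ✗ — fails simple typing
unrestricted: ✗ — a type mismatch blocks all five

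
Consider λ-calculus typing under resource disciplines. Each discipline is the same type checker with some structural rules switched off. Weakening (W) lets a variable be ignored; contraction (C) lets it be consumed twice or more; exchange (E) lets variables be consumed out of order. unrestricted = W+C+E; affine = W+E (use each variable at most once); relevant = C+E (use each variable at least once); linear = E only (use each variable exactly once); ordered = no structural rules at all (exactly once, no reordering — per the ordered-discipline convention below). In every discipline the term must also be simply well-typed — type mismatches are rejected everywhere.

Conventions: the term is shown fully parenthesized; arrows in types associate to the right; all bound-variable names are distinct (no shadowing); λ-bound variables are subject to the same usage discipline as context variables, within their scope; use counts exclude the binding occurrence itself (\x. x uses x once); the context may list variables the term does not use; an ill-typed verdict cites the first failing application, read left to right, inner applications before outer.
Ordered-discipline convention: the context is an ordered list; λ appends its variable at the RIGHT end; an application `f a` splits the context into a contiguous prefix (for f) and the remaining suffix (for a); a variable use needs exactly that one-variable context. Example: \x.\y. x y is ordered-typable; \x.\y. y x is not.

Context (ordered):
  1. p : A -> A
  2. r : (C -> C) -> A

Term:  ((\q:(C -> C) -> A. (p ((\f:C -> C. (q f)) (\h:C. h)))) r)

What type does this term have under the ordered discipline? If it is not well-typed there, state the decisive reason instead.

term : A
counts: p=1, r=1, q (λ-bound)=1, f (λ-bound)=1, h (λ-bound)=1
left-to-right use order: p, q, f, h, r
typing: well-typed — term : A
summary: ordered ✓ | linear ✓ | affine ✓ | relevant ✓ | unrestricted ✓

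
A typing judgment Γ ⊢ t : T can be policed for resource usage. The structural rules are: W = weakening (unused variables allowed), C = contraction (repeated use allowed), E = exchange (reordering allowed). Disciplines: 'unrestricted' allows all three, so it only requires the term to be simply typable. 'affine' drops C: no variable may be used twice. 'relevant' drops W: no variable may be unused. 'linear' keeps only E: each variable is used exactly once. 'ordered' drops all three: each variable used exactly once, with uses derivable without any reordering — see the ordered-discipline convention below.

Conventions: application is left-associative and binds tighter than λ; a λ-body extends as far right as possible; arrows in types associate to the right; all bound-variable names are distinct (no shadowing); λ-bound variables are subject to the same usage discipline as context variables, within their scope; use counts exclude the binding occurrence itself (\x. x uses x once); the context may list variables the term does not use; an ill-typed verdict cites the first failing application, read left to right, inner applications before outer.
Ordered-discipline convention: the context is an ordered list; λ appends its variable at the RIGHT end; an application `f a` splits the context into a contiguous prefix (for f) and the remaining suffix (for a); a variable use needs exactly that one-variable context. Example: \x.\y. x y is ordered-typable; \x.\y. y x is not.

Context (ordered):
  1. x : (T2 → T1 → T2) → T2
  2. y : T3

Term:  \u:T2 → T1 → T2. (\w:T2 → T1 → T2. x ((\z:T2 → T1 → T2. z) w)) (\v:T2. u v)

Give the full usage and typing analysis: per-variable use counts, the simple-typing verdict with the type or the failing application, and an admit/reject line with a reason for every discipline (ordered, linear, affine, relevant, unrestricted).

variable uses: x: 1; y: 0; u (λ-bound): 1; w (λ-bound): 1; z (λ-bound): 1; v (λ-bound): 1
use order (left to right): x, z, w, u, v
typing: the term checks, with type (T2 → T1 → T2) → T2
ordered: ✗ — unused: y — weakening required
linear: ✗ — unused: y — weakening required
affine: ✓ — x, y, u, w, z, v: no repeats, contraction unneeded
relevant: ✗ — unused: y — weakening required
unrestricted: ✓ — well-typed at (T2 → T1 → T2) → T2; no restrictions here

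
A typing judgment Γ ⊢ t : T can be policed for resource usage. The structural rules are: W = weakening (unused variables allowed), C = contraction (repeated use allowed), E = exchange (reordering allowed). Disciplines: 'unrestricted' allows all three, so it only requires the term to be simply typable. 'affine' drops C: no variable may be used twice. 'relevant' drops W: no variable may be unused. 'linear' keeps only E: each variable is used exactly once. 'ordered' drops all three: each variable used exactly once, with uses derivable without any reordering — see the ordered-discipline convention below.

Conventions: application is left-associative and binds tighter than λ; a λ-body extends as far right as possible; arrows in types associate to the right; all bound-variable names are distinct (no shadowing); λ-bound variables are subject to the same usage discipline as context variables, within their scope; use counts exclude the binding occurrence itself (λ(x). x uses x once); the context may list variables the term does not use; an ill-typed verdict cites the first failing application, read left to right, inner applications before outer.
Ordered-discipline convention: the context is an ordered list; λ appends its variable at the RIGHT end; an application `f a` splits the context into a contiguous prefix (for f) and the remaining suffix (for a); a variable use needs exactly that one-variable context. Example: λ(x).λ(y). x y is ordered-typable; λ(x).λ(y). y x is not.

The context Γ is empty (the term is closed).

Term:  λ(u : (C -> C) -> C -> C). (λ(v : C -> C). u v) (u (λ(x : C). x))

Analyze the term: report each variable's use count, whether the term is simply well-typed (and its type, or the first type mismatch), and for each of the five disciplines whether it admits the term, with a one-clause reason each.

usage: u (bound)=2; v (bound)=1; x (bound)=1
uses in reading order: u, v, u, x
typing: ✓ — ((C -> C) -> C -> C) -> C -> C
ordered: ✗ — needs contraction — u ×2
linear: ✗ — needs contraction — u ×2
affine: ✗ — needs contraction — u ×2
relevant: ✓ — u, v, x: all used, weakening unneeded
unrestricted: ✓ — well-typed at ((C -> C) -> C -> C) -> C -> C; no restrictions here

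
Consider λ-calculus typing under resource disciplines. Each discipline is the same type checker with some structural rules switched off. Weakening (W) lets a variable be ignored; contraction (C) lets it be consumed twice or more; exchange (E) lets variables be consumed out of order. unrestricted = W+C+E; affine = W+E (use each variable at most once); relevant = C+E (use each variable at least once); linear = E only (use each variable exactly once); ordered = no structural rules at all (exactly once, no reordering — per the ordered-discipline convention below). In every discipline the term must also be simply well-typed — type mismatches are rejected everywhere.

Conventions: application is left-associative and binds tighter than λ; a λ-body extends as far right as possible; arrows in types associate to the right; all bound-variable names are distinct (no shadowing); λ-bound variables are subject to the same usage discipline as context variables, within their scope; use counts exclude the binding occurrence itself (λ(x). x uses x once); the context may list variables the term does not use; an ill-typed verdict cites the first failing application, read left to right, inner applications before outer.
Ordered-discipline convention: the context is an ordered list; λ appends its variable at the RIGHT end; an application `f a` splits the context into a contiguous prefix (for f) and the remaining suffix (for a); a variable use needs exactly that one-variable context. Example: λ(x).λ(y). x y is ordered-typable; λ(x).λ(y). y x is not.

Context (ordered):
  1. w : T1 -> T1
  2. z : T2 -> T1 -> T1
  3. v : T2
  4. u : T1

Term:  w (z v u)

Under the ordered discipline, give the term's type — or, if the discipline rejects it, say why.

term : T1
variable uses: w: 1×, z: 1×, v: 1×, u: 1×
use order (left to right): w, z, v, u
typing: the term checks, with type T1
across the five disciplines: ordered ✓; linear ✓; affine ✓; relevant ✓; unrestricted ✓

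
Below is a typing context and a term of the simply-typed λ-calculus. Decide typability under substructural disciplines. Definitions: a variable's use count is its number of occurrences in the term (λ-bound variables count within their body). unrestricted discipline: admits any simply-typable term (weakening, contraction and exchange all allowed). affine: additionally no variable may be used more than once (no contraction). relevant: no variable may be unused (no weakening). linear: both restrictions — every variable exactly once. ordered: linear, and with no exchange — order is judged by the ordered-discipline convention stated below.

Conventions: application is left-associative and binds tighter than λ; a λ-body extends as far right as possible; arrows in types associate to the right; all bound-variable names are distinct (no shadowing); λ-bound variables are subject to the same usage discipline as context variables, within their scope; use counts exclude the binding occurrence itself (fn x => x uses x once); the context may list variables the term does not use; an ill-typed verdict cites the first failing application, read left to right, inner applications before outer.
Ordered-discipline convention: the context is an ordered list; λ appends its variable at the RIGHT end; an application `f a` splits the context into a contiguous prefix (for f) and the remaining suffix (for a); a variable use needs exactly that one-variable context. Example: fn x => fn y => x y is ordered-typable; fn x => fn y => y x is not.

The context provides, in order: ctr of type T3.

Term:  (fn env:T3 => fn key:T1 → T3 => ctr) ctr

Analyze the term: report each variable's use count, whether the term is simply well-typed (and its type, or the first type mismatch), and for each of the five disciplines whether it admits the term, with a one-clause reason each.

counts: ctr: 2×, env (bound): 0×, key (bound): 0×
uses in reading order: ctr, ctr
typing: well-typed at (T1 → T3) → T3
ordered: ✗, repeated use of ctr ×2; unused: env, key — weakening required
linear: ✗, repeated use of ctr ×2; unused: env, key — weakening required
affine: ✗, repeated use of ctr ×2
relevant: ✗, unused: env, key — weakening required
unrestricted: ✓, well-typed at (T1 → T3) → T3; no restrictions here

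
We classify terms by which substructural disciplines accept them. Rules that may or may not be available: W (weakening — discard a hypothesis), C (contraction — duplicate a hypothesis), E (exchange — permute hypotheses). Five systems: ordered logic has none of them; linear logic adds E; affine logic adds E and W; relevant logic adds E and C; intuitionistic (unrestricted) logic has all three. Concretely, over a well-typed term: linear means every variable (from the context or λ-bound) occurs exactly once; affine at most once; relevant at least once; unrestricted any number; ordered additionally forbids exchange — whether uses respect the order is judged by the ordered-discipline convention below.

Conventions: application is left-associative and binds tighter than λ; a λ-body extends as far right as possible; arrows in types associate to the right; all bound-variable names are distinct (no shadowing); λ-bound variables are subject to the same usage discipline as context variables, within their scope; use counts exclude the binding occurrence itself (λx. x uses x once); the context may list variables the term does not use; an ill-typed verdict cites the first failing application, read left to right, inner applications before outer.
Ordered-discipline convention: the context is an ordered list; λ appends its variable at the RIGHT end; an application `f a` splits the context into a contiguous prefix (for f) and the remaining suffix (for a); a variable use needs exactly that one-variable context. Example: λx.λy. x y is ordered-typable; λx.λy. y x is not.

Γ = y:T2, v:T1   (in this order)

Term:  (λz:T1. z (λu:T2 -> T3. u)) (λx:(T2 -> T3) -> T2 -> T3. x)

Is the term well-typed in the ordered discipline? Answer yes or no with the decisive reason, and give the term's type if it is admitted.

no — the type mismatch rejects it
variable uses: y=0, v=0, z (λ-bound)=1, u (λ-bound)=1, x (λ-bound)=1
use order (left to right): z, u, x
typing: ill-typed: can't apply a value of type T1
summary: ordered ✗ | linear ✗ | affine ✗ | relevant ✗ | unrestricted ✗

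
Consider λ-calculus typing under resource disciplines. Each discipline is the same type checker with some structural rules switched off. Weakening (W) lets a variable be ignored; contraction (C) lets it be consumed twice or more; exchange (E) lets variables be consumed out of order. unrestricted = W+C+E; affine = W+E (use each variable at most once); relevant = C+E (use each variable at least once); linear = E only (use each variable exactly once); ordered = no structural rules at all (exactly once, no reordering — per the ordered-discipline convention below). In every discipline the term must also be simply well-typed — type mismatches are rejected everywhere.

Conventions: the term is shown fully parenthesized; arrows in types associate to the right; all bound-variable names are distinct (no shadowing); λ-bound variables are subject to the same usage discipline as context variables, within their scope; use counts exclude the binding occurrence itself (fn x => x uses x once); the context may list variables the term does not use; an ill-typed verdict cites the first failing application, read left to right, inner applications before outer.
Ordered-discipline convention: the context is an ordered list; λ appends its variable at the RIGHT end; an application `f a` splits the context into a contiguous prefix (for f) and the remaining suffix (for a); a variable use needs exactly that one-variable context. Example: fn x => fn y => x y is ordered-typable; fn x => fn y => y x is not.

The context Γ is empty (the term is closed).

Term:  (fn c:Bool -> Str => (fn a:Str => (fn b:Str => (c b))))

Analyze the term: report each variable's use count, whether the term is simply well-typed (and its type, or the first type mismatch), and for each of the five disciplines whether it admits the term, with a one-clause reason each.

use counts: c (bound): 1, a (bound): 0, b (bound): 1
use order (left to right): c, b
typing: ill-typed: argument of type Str where Bool is required
ordered ✗ (the type mismatch rejects it)
linear ✗ (not simply typable)
affine ✗ (fails simple typing)
relevant ✗ (a type mismatch blocks all five)
unrestricted ✗ (the type mismatch rejects it)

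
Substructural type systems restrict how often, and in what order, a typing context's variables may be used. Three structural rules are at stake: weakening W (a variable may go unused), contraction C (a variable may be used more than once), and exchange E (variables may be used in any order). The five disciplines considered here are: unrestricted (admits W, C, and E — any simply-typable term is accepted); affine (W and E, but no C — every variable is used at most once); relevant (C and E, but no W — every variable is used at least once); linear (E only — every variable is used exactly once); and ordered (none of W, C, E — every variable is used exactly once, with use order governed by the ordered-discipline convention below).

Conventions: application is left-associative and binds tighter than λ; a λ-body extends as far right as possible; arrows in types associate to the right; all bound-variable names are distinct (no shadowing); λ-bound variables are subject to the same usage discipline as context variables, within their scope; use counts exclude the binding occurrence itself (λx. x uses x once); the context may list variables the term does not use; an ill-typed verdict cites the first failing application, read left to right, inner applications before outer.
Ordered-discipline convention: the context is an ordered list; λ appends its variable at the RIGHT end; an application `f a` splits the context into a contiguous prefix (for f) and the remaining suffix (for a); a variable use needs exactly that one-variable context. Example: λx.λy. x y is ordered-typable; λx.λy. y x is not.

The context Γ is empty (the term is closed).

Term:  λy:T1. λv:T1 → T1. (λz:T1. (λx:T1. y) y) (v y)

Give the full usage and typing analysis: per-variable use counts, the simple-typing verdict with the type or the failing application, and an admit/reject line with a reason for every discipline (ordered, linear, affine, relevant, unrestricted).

use counts: y (λ-bound): 3; v (λ-bound): 1; z (λ-bound): 0; x (λ-bound): 0
order of uses: y, y, v, y
typing: well-typed at T1 → (T1 → T1) → T1
ordered: ✗, uses contraction: y ×3; z, x never used (weakening)
linear: ✗, uses contraction: y ×3; z, x never used (weakening)
affine: ✗, uses contraction: y ×3
relevant: ✗, z, x never used (weakening)
unrestricted: ✓, type-checks (T1 → (T1 → T1) → T1) and nothing is barred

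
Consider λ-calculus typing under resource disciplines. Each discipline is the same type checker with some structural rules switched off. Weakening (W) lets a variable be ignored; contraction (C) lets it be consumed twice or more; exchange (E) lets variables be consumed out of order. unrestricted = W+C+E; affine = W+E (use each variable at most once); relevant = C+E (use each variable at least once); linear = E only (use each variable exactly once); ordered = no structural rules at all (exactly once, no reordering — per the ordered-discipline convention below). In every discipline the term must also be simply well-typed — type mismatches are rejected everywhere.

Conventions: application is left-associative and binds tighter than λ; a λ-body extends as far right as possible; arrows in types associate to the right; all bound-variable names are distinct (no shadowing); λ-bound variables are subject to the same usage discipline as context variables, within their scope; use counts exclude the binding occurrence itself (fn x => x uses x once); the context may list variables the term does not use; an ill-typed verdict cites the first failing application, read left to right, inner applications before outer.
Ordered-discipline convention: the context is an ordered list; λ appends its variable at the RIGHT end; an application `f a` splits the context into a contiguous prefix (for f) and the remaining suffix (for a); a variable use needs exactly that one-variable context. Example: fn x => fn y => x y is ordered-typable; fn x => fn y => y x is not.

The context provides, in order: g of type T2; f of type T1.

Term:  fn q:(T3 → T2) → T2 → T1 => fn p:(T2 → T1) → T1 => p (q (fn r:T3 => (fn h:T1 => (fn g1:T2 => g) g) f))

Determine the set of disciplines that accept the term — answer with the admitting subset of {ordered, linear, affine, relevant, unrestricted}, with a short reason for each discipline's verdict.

accepted by: unrestricted
variable uses: g ×2, f ×1, q (bound) ×1, p (bound) ×1, r (bound) ×0, h (bound) ×0, g1 (bound) ×0
use order (left to right): p, q, g, g, f
typing: well-typed — term : ((T3 → T2) → T2 → T1) → ((T2 → T1) → T1) → T1
ordered: ✗ — g ×2 used more than once (contraction); unused: r, h, g1 — weakening required
linear: ✗ — g ×2 used more than once (contraction); unused: r, h, g1 — weakening required
affine: ✗ — g ×2 used more than once (contraction)
relevant: ✗ — unused: r, h, g1 — weakening required
unrestricted: ✓ — simply typable at ((T3 → T2) → T2 → T1) → ((T2 → T1) → T1) → T1; W, C, E all held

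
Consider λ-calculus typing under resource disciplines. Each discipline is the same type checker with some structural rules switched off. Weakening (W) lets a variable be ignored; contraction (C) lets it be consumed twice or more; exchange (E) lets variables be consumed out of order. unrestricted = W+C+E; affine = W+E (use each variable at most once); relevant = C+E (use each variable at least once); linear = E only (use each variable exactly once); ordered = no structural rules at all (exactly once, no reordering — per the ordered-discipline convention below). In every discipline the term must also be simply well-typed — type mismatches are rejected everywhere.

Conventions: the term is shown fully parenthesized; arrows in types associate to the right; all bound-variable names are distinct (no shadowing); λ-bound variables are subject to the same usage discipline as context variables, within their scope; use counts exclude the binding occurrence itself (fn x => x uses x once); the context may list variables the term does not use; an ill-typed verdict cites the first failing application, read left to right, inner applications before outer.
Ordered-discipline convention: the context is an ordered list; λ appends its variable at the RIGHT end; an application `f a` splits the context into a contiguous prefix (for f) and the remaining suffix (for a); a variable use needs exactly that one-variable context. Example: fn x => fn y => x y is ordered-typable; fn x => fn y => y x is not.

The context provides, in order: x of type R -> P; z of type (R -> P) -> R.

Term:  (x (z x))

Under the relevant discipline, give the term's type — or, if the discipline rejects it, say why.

term : P
use counts: x ×2, z ×1
use order (left to right): x, z, x
typing: well-typed — term : P
across the five disciplines: ordered ✗ · linear ✗ · affine ✗ · relevant ✓ · unrestricted ✓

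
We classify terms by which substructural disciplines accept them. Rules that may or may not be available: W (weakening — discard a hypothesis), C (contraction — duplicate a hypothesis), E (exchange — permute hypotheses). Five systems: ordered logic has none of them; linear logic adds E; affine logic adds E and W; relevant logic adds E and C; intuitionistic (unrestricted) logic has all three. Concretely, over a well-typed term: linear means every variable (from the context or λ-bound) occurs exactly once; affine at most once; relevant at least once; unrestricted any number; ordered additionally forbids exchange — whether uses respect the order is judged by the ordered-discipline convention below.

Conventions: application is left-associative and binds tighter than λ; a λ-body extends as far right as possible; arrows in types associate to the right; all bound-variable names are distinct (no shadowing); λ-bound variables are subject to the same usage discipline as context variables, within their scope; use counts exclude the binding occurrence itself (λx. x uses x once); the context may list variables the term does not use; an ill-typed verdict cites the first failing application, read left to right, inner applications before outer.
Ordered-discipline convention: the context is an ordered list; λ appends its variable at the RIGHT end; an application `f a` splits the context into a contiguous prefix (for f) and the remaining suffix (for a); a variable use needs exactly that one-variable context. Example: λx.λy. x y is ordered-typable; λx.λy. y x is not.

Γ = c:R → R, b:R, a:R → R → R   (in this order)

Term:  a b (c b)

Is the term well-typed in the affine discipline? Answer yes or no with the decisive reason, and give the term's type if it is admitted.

no — uses contraction: b ×2
variable uses: c: 1; b: 2; a: 1
order of uses: a, b, c, b
typing: well-typed at R
per-discipline verdicts: ordered ✗ | linear ✗ | affine ✗ | relevant ✓ | unrestricted ✓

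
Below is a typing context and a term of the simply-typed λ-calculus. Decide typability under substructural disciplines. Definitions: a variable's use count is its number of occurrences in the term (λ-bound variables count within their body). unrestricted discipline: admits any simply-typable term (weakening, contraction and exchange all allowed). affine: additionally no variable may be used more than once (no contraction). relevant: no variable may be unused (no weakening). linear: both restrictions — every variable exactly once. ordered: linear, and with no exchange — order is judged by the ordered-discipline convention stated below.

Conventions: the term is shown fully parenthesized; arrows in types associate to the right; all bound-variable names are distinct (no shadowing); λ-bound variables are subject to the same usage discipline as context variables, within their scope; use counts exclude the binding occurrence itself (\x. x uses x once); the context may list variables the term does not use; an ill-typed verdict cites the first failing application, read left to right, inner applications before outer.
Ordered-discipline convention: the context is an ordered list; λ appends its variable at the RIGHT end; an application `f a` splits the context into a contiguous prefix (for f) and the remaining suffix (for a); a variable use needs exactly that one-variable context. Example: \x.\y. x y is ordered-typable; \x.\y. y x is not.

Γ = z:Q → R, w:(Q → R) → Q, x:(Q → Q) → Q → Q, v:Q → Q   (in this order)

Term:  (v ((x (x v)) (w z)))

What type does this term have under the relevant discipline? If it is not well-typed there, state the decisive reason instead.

term : Q
usage: z: 1×; w: 1×; x: 2×; v: 2×
order of uses: v, x, x, v, w, z
typing: well-typed — term : Q
across the five disciplines: ordered ✗ · linear ✗ · affine ✗ · relevant ✓ · unrestricted ✓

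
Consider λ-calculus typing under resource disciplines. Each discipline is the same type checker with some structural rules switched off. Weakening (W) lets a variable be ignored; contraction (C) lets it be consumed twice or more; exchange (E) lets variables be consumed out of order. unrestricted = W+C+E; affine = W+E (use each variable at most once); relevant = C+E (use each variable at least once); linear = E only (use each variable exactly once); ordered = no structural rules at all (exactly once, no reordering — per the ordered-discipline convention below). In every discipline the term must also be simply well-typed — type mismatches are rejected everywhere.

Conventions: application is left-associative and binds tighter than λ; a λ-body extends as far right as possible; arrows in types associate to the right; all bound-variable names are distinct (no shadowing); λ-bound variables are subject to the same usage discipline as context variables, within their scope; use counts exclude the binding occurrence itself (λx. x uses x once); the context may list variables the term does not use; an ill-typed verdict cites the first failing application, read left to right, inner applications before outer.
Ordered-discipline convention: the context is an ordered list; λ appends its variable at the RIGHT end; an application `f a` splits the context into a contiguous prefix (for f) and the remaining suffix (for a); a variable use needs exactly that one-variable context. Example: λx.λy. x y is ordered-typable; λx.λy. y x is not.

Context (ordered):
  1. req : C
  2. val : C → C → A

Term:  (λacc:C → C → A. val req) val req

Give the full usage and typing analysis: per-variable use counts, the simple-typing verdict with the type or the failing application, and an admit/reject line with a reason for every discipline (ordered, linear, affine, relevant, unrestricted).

usage: req ×2; val ×2; acc [bound] ×0
left-to-right use order: val, req, val, req
typing: well-typed — term : A
ordered ✗ (uses contraction: req ×2, val ×2; needs weakening: acc unused)
linear ✗ (uses contraction: req ×2, val ×2; needs weakening: acc unused)
affine ✗ (uses contraction: req ×2, val ×2)
relevant ✗ (needs weakening: acc unused)
unrestricted ✓ (typability at A is all that's needed)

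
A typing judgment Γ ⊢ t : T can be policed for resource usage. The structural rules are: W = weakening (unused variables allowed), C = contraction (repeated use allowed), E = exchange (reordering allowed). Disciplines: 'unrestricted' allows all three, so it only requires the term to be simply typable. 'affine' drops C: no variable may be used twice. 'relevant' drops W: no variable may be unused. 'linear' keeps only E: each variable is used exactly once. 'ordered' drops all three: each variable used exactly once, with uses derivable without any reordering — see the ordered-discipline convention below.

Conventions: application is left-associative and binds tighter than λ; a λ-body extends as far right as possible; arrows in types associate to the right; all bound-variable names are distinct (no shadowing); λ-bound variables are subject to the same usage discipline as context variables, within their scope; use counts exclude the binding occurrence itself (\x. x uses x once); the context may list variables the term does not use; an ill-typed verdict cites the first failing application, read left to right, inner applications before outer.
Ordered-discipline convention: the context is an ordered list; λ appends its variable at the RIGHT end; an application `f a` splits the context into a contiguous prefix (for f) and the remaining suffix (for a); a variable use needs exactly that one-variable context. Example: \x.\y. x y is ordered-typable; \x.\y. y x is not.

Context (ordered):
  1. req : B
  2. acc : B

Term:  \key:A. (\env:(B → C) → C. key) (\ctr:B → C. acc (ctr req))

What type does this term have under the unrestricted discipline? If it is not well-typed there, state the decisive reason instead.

not well-typed under unrestricted — fails simple typing
variable uses: req: 1×; acc: 1×; key (bound): 1×; env (bound): 0×; ctr (bound): 1×
uses in reading order: key, acc, ctr, req
typing: ill-typed: non-arrow in function slot: B
across the five disciplines: ordered ✗, linear ✗, affine ✗, relevant ✗, unrestricted ✗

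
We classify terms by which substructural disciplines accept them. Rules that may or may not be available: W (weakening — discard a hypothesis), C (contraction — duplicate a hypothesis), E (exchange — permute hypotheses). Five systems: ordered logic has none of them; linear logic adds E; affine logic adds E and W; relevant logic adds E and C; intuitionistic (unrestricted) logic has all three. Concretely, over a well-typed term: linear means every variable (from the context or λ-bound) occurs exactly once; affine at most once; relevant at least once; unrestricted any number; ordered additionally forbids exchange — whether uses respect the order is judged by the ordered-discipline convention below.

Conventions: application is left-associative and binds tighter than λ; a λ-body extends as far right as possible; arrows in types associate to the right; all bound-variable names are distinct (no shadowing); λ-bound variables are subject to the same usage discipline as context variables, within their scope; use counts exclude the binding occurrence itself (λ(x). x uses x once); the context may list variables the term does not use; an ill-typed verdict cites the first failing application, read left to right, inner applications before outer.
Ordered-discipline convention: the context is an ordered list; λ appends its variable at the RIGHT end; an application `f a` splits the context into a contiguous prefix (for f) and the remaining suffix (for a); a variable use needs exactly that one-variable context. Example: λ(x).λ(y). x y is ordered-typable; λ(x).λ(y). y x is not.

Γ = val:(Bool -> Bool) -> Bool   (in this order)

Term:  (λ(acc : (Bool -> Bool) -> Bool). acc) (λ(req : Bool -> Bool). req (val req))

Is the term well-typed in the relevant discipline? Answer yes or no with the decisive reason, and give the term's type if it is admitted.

yes — every one of val, acc, req appears; term : (Bool -> Bool) -> Bool
usage: val: 1×; acc [bound]: 1×; req [bound]: 2×
left-to-right use order: acc, req, val, req
typing: ✓ — (Bool -> Bool) -> Bool
summary: ordered ✗; linear ✗; affine ✗; relevant ✓; unrestricted ✓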